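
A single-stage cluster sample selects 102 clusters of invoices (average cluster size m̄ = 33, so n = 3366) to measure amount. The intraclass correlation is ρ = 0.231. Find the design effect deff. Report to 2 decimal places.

deff = 1 + (33 − 1)·0.231 = 1 + 7.392 = 8.392.

8.39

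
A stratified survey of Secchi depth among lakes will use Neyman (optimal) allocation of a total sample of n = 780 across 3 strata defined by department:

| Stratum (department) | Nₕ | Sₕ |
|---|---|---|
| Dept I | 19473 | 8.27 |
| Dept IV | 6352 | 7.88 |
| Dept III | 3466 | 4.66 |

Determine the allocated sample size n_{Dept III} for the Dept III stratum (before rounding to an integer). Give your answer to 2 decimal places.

55.44

Neyman allocation: nₕ = n·NₕSₕ / Σⱼ NⱼSⱼ.
Σ NⱼSⱼ = 19473·8.27 + 6352·7.88 + 3466·4.66 = 227247.03.
n_{Dept III} = 780·3466·4.66 / 227247.03 = 55.44.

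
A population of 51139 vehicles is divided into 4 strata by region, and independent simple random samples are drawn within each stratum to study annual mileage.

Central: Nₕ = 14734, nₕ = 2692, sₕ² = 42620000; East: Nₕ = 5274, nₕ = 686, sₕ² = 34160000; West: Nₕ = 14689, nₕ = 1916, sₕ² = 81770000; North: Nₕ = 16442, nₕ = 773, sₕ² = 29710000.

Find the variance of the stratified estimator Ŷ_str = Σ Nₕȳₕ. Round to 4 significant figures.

Var(Ŷ_str) = Σₕ Nₕ²(1 − fₕ)sₕ²/nₕ.
Central: 14734²·(1 − 2692/14734)·42620000/2692 = 2.8090384 × 10^12.
East: 5274²·(1 − 686/5274)·34160000/686 = 1.2049174 × 10^12.
West: 14689²·(1 − 1916/14689)·81770000/1916 = 8.0072546 × 10^12.
North: 16442²·(1 − 773/16442)·29710000/773 = 9.9019125 × 10^12.
Sum = 2.1923123 × 10^13.

2.192 × 10^13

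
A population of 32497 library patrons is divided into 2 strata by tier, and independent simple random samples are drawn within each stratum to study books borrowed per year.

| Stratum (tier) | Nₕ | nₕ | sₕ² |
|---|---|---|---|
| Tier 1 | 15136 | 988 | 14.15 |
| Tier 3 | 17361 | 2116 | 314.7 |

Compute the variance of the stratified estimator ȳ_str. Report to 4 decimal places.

0.0402

Var(ȳ_str) = Σₕ Wₕ²(1 − fₕ)sₕ²/nₕ with Wₕ = Nₕ/N, N = 32497.
Tier 1: Wₕ = 0.46576607; term = 0.46576607²·(1 − 0.06527484)·14.15/988 = 0.0029041505.
Tier 3: Wₕ = 0.53423393; term = 0.53423393²·(1 − 0.12188238)·314.7/2116 = 0.037273202.
Sum = 0.040177353.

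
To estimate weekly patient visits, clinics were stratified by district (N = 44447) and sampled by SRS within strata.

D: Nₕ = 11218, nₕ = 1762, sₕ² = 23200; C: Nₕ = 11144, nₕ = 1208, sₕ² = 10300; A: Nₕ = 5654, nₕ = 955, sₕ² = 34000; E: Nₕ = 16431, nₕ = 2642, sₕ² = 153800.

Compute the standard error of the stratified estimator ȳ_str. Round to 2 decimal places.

Var(ȳ_str) = Σₕ Wₕ²(1 − fₕ)sₕ²/nₕ with Wₕ = Nₕ/N, N = 44447.
D: Wₕ = 0.25239049; term = 0.25239049²·(1 − 0.15706900)·23200/1762 = 0.70700107.
C: Wₕ = 0.25072558; term = 0.25072558²·(1 − 0.10839914)·10300/1208 = 0.47790114.
A: Wₕ = 0.12720769; term = 0.12720769²·(1 − 0.16890697)·34000/955 = 0.47879752.
E: Wₕ = 0.36967624; term = 0.36967624²·(1 − 0.16079362)·153800/2642 = 6.6762929.
Sum = 8.3399926.
SE = √(8.3399926) = 2.89.

2.89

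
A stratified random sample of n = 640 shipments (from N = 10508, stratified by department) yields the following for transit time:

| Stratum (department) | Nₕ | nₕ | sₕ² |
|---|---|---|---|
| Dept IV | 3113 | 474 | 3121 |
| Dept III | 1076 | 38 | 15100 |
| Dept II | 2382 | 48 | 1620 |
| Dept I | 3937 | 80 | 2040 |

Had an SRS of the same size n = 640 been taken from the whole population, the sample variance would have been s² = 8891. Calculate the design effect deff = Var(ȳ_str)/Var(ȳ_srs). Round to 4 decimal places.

Var(ȳ_str) = Σ Wₕ²(1−fₕ)sₕ²/nₕ with Wₕ = Nₕ/10508:
  Dept IV: (3113/10508)²·(1−474/3113)·3121/474 = 0.48988463
  Dept III: (1076/10508)²·(1−38/1076)·15100/38 = 4.019415
  Dept II: (2382/10508)²·(1−48/2382)·1620/48 = 1.6993243
  Dept I: (3937/10508)²·(1−80/3937)·2040/80 = 3.5068332
  → Var(ȳ_str) = 9.7154571.
Var(ȳ_srs) = (1 − 640/10508)·8891/640 = 13.04607.
deff = 9.7154571 / 13.04607 = 0.7447.

0.7447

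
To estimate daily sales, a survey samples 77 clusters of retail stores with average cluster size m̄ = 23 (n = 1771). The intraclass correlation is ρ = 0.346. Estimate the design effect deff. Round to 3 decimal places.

deff = 1 + (23 − 1)·0.346 = 1 + 7.612 = 8.612.

8.612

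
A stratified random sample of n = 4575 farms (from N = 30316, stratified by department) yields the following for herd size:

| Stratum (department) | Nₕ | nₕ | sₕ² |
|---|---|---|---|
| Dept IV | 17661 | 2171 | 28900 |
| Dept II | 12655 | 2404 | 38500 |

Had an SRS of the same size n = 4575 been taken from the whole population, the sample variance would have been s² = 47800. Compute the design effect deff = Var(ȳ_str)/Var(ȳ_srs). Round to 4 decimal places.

0.7015

Var(ȳ_str) = Σ Wₕ²(1−fₕ)sₕ²/nₕ with Wₕ = Nₕ/30316:
  Dept IV: (17661/30316)²·(1−2171/17661)·28900/2171 = 3.9624239
  Dept II: (12655/30316)²·(1−2404/12655)·38500/2404 = 2.260533
  → Var(ȳ_str) = 6.2229569.
Var(ȳ_srs) = (1 − 4575/30316)·47800/4575 = 8.8713623.
deff = 6.2229569 / 8.8713623 = 0.7015.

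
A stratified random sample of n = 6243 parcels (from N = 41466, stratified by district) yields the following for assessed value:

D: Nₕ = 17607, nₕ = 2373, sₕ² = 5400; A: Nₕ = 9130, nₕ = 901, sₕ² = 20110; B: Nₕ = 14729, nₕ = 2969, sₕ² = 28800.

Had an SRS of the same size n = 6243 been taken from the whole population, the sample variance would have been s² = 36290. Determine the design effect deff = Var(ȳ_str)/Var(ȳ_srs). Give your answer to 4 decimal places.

Var(ȳ_str) = Σ Wₕ²(1−fₕ)sₕ²/nₕ with Wₕ = Nₕ/41466:
  D: (17607/41466)²·(1−2373/17607)·5400/2373 = 0.35498586
  A: (9130/41466)²·(1−901/9130)·20110/901 = 0.97526094
  B: (14729/41466)²·(1−2969/14729)·28800/2969 = 0.97718904
  → Var(ȳ_str) = 2.3074358.
Var(ȳ_srs) = (1 − 6243/41466)·36290/6243 = 4.9377356.
deff = 2.3074358 / 4.9377356 = 0.4673.

0.4673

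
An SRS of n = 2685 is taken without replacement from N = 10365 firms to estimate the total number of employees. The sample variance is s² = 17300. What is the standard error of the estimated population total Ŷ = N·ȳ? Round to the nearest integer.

22647

Var(Ŷ) = N²·Var(ȳ) = N²·(1 − n/N)·s²/n.
f = 2685/10365 = 0.25904486; Var(ȳ) = 0.74095514·17300/2685 = 4.7741243.
Var(Ŷ) = 10365² · 4.7741243 = 5.1289957 × 10^8.
SE(Ŷ) = √(5.1289957 × 10^8) = 22647.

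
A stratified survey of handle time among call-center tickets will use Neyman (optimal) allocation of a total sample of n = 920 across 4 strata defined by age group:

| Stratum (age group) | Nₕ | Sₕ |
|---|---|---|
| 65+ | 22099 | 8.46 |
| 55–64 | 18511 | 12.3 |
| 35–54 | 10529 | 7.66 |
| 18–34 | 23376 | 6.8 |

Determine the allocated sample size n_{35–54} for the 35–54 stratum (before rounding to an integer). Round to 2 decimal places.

Neyman allocation: nₕ = n·NₕSₕ / Σⱼ NⱼSⱼ.
Σ NⱼSⱼ = 22099·8.46 + 18511·12.3 + 10529·7.66 + 23376·6.8 = 654251.78.
n_{35–54} = 920·10529·7.66 / 654251.78 = 113.41.

113.41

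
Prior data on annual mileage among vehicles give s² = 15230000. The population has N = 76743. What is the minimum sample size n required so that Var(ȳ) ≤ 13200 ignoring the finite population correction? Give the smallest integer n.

Without fpc, n₀ = s²/D = 15230000/13200 = 1153.7879.
Rounding up, n = 1154.

1154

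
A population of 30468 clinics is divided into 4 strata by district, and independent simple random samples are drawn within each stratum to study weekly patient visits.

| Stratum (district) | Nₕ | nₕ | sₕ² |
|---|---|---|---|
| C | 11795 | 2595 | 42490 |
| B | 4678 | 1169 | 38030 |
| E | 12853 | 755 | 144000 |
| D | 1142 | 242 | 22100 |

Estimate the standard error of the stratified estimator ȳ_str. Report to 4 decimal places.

Var(ȳ_str) = Σₕ Wₕ²(1 − fₕ)sₕ²/nₕ with Wₕ = Nₕ/N, N = 30468.
C: Wₕ = 0.38712748; term = 0.38712748²·(1 − 0.22000848)·42490/2595 = 1.9140234.
B: Wₕ = 0.15353814; term = 0.15353814²·(1 − 0.24989312)·38030/1169 = 0.57526441.
E: Wₕ = 0.42185244; term = 0.42185244²·(1 − 0.05874115)·144000/755 = 31.948151.
D: Wₕ = 0.03748195; term = 0.03748195²·(1 − 0.21190893)·22100/242 = 0.10111082.
Sum = 34.53855.
SE = √(34.53855) = 5.8770.

5.8770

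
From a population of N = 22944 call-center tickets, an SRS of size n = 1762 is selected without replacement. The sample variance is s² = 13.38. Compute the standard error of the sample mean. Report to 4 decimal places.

Under SRS without replacement, Var(ȳ) = (1 − f)·s²/n with f = n/N = 1762/22944 = 0.07679568.
Var(ȳ) = (1 − 0.07679568)·13.38/1762 = 0.92320432·0.0075936436 = 0.0070104846.
SE(ȳ) = √(0.0070104846) = 0.0837.

0.0837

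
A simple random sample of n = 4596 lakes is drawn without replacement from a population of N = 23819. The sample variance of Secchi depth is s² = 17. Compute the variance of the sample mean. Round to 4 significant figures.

Under SRS without replacement, Var(ȳ) = (1 − f)·s²/n with f = n/N = 4596/23819 = 0.19295520.
Var(ȳ) = (1 − 0.19295520)·17/4596 = 0.80704480·0.0036988686 = 0.0029851526.

0.002985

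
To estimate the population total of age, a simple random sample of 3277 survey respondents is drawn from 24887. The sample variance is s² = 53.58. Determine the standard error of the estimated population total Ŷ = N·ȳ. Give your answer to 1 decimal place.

2965.4

Var(Ŷ) = N²·Var(ȳ) = N²·(1 − n/N)·s²/n.
f = 3277/24887 = 0.13167517; Var(ȳ) = 0.86832483·53.58/3277 = 0.014197389.
Var(Ŷ) = 24887² · 0.014197389 = 8.7933342 × 10^6.
SE(Ŷ) = √(8.7933342 × 10^6) = 2965.4.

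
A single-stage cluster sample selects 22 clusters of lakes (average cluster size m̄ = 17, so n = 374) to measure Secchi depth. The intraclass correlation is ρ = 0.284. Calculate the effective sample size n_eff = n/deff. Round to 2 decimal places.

67.46

deff = 1 + (17 − 1)·0.284 = 1 + 4.544 = 5.544.
n_eff = 374 / 5.544 = 67.46.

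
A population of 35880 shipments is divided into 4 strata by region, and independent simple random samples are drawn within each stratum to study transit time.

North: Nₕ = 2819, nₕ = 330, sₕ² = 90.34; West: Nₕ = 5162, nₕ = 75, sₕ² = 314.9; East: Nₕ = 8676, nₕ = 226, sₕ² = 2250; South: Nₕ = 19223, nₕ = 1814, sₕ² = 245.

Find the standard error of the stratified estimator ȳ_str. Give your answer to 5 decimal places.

Var(ȳ_str) = Σₕ Wₕ²(1 − fₕ)sₕ²/nₕ with Wₕ = Nₕ/N, N = 35880.
North: Wₕ = 0.07856745; term = 0.07856745²·(1 − 0.11706279)·90.34/330 = 0.0014920427.
West: Wₕ = 0.14386845; term = 0.14386845²·(1 − 0.01452925)·314.9/75 = 0.085641895.
East: Wₕ = 0.24180602; term = 0.24180602²·(1 − 0.02604887)·2250/226 = 0.56695092.
South: Wₕ = 0.53575808; term = 0.53575808²·(1 − 0.09436612)·245/1814 = 0.035109038.
Sum = 0.6891939.
SE = √(0.6891939) = 0.83018.

0.83018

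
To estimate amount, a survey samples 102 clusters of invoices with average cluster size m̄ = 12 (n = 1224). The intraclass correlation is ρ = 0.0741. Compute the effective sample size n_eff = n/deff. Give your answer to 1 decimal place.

674.3

deff = 1 + (12 − 1)·0.0741 = 1 + 0.8151 = 1.8151.
n_eff = 1224 / 1.8151 = 674.3.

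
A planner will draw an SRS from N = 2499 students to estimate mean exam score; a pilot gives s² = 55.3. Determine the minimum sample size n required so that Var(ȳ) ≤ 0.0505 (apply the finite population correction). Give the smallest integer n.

Without fpc, n₀ = s²/D = 55.3/0.0505 = 1095.0495.
With fpc, (1 − n/N)·s²/n ≤ D requires n ≥ n₀/(1 + n₀/N) = 1095.0495/(1 + 1095.0495/2499) = 761.4054.
Rounding up, n = 762.

762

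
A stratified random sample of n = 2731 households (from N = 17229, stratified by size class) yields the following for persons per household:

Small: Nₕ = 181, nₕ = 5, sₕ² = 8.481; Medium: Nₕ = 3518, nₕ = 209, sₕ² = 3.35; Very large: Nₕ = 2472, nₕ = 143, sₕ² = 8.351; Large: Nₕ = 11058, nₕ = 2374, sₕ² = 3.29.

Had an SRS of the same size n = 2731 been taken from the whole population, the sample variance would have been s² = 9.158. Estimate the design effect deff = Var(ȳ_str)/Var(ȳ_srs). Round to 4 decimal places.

0.8475

Var(ȳ_str) = Σ Wₕ²(1−fₕ)sₕ²/nₕ with Wₕ = Nₕ/17229:
  Small: (181/17229)²·(1−5/181)·8.481/5 = 1.8203218 × 10^-4
  Medium: (3518/17229)²·(1−209/3518)·3.35/209 = 6.2859509 × 10^-4
  Very large: (2472/17229)²·(1−143/2472)·8.351/143 = 0.0011326618
  Large: (11058/17229)²·(1−2374/11058)·3.29/2374 = 4.4832344 × 10^-4
  → Var(ȳ_str) = 0.0023916125.
Var(ȳ_srs) = (1 − 2731/17229)·9.158/2731 = 0.0028218048.
deff = 0.0023916125 / 0.0028218048 = 0.8475.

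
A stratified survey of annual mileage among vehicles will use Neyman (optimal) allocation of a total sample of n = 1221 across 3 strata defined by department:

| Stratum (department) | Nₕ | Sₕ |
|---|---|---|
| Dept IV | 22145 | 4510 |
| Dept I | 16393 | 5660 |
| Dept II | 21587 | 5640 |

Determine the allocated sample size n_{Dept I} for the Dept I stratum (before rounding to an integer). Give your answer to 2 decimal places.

Neyman allocation: nₕ = n·NₕSₕ / Σⱼ NⱼSⱼ.
Σ NⱼSⱼ = 22145·4510 + 16393·5660 + 21587·5640 = 3.1440901 × 10^8.
n_{Dept I} = 1221·16393·5660 / (3.1440901 × 10^8) = 360.33.

360.33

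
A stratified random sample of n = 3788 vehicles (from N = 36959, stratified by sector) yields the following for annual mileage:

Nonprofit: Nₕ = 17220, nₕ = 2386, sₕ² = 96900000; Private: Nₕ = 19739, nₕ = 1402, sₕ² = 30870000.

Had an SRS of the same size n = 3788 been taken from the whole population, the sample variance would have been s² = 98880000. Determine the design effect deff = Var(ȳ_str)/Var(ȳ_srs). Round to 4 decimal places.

0.5732

Var(ȳ_str) = Σ Wₕ²(1−fₕ)sₕ²/nₕ with Wₕ = Nₕ/36959:
  Nonprofit: (17220/36959)²·(1−2386/17220)·96900000/2386 = 7594.59
  Private: (19739/36959)²·(1−1402/19739)·30870000/1402 = 5834.4729
  → Var(ȳ_str) = 13429.063.
Var(ȳ_srs) = (1 − 3788/36959)·98880000/3788 = 23428.088.
deff = 13429.063 / 23428.088 = 0.5732.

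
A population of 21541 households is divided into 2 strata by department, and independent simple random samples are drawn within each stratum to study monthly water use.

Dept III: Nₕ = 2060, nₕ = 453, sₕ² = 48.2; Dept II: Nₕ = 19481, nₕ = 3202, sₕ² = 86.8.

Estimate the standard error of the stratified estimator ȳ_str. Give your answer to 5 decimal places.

0.13887

Var(ȳ_str) = Σₕ Wₕ²(1 − fₕ)sₕ²/nₕ with Wₕ = Nₕ/N, N = 21541.
Dept III: Wₕ = 0.09563159; term = 0.09563159²·(1 − 0.21990291)·48.2/453 = 7.5910213 × 10^-4.
Dept II: Wₕ = 0.90436841; term = 0.90436841²·(1 − 0.16436528)·86.8/3202 = 0.018527023.
Sum = 0.019286125.
SE = √(0.019286125) = 0.13887.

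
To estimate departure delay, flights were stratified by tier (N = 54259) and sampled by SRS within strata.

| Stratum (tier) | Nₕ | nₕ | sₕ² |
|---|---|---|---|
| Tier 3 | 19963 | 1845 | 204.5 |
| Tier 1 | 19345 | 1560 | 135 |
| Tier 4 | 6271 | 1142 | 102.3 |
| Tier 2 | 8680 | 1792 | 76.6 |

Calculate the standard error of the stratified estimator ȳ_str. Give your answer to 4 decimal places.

0.1599

Var(ȳ_str) = Σₕ Wₕ²(1 − fₕ)sₕ²/nₕ with Wₕ = Nₕ/N, N = 54259.
Tier 3: Wₕ = 0.36792053; term = 0.36792053²·(1 − 0.09242098)·204.5/1845 = 0.013617251.
Tier 1: Wₕ = 0.35653071; term = 0.35653071²·(1 − 0.08064099)·135/1560 = 0.010113191.
Tier 4: Wₕ = 0.11557530; term = 0.11557530²·(1 − 0.18210812)·102.3/1142 = 9.7866816 × 10^-4.
Tier 2: Wₕ = 0.15997346; term = 0.15997346²·(1 − 0.20645161)·76.6/1792 = 8.6808061 × 10^-4.
Sum = 0.025577191.
SE = √(0.025577191) = 0.1599.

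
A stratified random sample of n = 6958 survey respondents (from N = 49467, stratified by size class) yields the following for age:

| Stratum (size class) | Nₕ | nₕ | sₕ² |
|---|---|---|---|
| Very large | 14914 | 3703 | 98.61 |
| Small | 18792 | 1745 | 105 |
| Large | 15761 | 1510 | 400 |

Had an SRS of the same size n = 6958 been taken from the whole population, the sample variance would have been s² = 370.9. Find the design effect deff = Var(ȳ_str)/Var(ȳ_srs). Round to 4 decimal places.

0.7425

Var(ȳ_str) = Σ Wₕ²(1−fₕ)sₕ²/nₕ with Wₕ = Nₕ/49467:
  Very large: (14914/49467)²·(1−3703/14914)·98.61/3703 = 0.0018195944
  Small: (18792/49467)²·(1−1745/18792)·105/1745 = 0.0078774143
  Large: (15761/49467)²·(1−1510/15761)·400/1510 = 0.024315377
  → Var(ȳ_str) = 0.034012386.
Var(ȳ_srs) = (1 − 6958/49467)·370.9/6958 = 0.04580762.
deff = 0.034012386 / 0.04580762 = 0.7425.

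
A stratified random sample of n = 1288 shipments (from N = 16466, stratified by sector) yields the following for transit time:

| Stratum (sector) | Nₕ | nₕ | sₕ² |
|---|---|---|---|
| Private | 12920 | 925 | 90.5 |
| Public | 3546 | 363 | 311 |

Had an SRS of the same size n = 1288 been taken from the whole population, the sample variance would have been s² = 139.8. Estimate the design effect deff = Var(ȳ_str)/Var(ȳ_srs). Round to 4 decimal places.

Var(ȳ_str) = Σ Wₕ²(1−fₕ)sₕ²/nₕ with Wₕ = Nₕ/16466:
  Private: (12920/16466)²·(1−925/12920)·90.5/925 = 0.055923377
  Public: (3546/16466)²·(1−363/3546)·311/363 = 0.035665877
  → Var(ȳ_str) = 0.091589254.
Var(ȳ_srs) = (1 − 1288/16466)·139.8/1288 = 0.10005015.
deff = 0.091589254 / 0.10005015 = 0.9154.

0.9154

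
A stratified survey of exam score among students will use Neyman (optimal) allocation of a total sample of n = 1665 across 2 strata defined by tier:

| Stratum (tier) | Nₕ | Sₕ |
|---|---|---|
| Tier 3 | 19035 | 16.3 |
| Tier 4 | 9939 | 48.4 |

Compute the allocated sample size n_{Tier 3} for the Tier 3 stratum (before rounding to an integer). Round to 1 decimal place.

Neyman allocation: nₕ = n·NₕSₕ / Σⱼ NⱼSⱼ.
Σ NⱼSⱼ = 19035·16.3 + 9939·48.4 = 791318.1.
n_{Tier 3} = 1665·19035·16.3 / 791318.1 = 652.8.

652.8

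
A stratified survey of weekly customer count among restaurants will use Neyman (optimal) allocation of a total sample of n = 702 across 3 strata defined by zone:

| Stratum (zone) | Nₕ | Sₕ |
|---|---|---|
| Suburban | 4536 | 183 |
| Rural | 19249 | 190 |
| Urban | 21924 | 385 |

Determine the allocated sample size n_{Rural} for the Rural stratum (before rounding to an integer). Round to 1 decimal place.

Neyman allocation: nₕ = n·NₕSₕ / Σⱼ NⱼSⱼ.
Σ NⱼSⱼ = 4536·183 + 19249·190 + 21924·385 = 1.2928138 × 10^7.
n_{Rural} = 702·19249·190 / (1.2928138 × 10^7) = 198.6.

198.6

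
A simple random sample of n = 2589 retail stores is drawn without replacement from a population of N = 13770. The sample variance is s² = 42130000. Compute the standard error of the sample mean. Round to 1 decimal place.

114.9

Under SRS without replacement, Var(ȳ) = (1 − f)·s²/n with f = n/N = 2589/13770 = 0.18801743.
Var(ȳ) = (1 − 0.18801743)·42130000/2589 = 0.81198257·16272.692 = 13213.142.
SE(ȳ) = √(13213.142) = 114.9.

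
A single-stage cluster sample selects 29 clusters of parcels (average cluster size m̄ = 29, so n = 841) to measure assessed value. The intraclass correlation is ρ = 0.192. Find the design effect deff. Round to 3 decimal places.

6.376

deff = 1 + (29 − 1)·0.192 = 1 + 5.376 = 6.376.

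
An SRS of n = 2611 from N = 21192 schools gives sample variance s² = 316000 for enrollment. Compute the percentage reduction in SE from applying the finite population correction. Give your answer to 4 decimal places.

6.3628

f = n/N = 2611/21192 = 0.12320687.
SE_no-fpc = √(s²/n) = 11.001201; SE_fpc = √((1−f)s²/n) = 10.30122.
Ratio = √(1−f) = 0.93637232. Reduction = 100·(1 − 0.93637232) = 6.3628%.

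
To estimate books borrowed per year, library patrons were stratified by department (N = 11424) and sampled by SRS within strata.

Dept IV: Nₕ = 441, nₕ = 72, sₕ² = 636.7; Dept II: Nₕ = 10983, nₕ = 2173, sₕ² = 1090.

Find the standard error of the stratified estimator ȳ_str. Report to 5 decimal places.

0.61881

Var(ȳ_str) = Σₕ Wₕ²(1 − fₕ)sₕ²/nₕ with Wₕ = Nₕ/N, N = 11424.
Dept IV: Wₕ = 0.03860294; term = 0.03860294²·(1 − 0.16326531)·636.7/72 = 0.011026328.
Dept II: Wₕ = 0.96139706; term = 0.96139706²·(1 − 0.19785122)·1090/2173 = 0.37190094.
Sum = 0.38292727.
SE = √(0.38292727) = 0.61881.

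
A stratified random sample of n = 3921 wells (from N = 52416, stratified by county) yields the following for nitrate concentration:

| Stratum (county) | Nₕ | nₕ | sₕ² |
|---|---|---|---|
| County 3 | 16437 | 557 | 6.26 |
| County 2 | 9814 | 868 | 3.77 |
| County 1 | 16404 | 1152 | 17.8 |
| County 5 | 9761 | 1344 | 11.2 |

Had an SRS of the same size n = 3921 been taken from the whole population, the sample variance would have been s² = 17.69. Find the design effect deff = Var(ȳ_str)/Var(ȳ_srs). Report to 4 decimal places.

Var(ȳ_str) = Σ Wₕ²(1−fₕ)sₕ²/nₕ with Wₕ = Nₕ/52416:
  County 3: (16437/52416)²·(1−557/16437)·6.26/557 = 0.0010677374
  County 2: (9814/52416)²·(1−868/9814)·3.77/868 = 1.387934 × 10^-4
  County 1: (16404/52416)²·(1−1152/16404)·17.8/1152 = 0.001407072
  County 5: (9761/52416)²·(1−1344/9761)·11.2/1344 = 2.491969 × 10^-4
  → Var(ȳ_str) = 0.0028627997.
Var(ȳ_srs) = (1 − 3921/52416)·17.69/3921 = 0.0041741118.
deff = 0.0028627997 / 0.0041741118 = 0.6858.

0.6858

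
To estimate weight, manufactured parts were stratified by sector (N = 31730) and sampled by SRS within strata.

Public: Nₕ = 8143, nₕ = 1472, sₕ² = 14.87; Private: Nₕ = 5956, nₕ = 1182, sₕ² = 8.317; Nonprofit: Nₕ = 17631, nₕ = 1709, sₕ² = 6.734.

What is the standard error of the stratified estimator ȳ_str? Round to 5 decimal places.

Var(ȳ_str) = Σₕ Wₕ²(1 − fₕ)sₕ²/nₕ with Wₕ = Nₕ/N, N = 31730.
Public: Wₕ = 0.25663410; term = 0.25663410²·(1 − 0.18076876)·14.87/1472 = 5.4505257 × 10^-4.
Private: Wₕ = 0.18770879; term = 0.18770879²·(1 − 0.19845534)·8.317/1182 = 1.9872211 × 10^-4.
Nonprofit: Wₕ = 0.55565711; term = 0.55565711²·(1 − 0.09693154)·6.734/1709 = 0.0010986655.
Sum = 0.0018424402.
SE = √(0.0018424402) = 0.04292.

0.04292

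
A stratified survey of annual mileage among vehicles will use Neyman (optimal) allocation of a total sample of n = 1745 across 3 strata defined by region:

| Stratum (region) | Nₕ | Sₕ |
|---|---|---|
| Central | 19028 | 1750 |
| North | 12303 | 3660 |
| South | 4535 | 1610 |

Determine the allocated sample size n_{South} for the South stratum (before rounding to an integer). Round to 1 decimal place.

148.8

Neyman allocation: nₕ = n·NₕSₕ / Σⱼ NⱼSⱼ.
Σ NⱼSⱼ = 19028·1750 + 12303·3660 + 4535·1610 = 8.562933 × 10^7.
n_{South} = 1745·4535·1610 / (8.562933 × 10^7) = 148.8.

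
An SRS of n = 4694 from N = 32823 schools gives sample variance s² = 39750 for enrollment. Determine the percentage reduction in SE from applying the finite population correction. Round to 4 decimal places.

7.4262

f = n/N = 4694/32823 = 0.14300948.
SE_no-fpc = √(s²/n) = 2.910027; SE_fpc = √((1−f)s²/n) = 2.6939221.
Ratio = √(1−f) = 0.92573783. Reduction = 100·(1 − 0.92573783) = 7.4262%.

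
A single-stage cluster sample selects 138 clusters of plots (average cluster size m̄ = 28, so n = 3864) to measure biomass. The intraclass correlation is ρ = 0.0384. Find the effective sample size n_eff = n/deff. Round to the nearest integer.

1897

deff = 1 + (28 − 1)·0.0384 = 1 + 1.0368 = 2.0368.
n_eff = 3864 / 2.0368 = 1897.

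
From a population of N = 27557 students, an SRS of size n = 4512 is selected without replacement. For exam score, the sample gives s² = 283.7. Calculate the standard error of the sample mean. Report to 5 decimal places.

Under SRS without replacement, Var(ȳ) = (1 − f)·s²/n with f = n/N = 4512/27557 = 0.16373335.
Var(ȳ) = (1 − 0.16373335)·283.7/4512 = 0.83626665·0.062876773 = 0.052581748.
SE(ȳ) = √(0.052581748) = 0.22931.

0.22931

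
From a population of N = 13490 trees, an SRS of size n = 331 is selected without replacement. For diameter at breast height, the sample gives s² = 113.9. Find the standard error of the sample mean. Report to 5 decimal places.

Under SRS without replacement, Var(ȳ) = (1 − f)·s²/n with f = n/N = 331/13490 = 0.02453669.
Var(ȳ) = (1 − 0.02453669)·113.9/331 = 0.97546331·0.34410876 = 0.33566547.
SE(ȳ) = √(0.33566547) = 0.57937.

0.57937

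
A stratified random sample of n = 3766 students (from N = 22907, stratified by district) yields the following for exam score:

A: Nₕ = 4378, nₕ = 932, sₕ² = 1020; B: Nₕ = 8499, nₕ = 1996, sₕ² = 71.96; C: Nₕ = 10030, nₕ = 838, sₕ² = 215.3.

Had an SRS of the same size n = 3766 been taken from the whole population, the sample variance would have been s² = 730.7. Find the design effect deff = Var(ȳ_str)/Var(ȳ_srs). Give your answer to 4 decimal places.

0.4959

Var(ȳ_str) = Σ Wₕ²(1−fₕ)sₕ²/nₕ with Wₕ = Nₕ/22907:
  A: (4378/22907)²·(1−932/4378)·1020/932 = 0.031465806
  B: (8499/22907)²·(1−1996/8499)·71.96/1996 = 0.0037973075
  C: (10030/22907)²·(1−838/10030)·215.3/838 = 0.045141348
  → Var(ȳ_str) = 0.080404462.
Var(ȳ_srs) = (1 − 3766/22907)·730.7/3766 = 0.16212694.
deff = 0.080404462 / 0.16212694 = 0.4959.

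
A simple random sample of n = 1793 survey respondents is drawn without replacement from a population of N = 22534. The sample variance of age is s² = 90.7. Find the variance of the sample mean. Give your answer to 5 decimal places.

0.04656

Under SRS without replacement, Var(ȳ) = (1 − f)·s²/n with f = n/N = 1793/22534 = 0.07956865.
Var(ȳ) = (1 − 0.07956865)·90.7/1793 = 0.92043135·0.050585611 = 0.046560582.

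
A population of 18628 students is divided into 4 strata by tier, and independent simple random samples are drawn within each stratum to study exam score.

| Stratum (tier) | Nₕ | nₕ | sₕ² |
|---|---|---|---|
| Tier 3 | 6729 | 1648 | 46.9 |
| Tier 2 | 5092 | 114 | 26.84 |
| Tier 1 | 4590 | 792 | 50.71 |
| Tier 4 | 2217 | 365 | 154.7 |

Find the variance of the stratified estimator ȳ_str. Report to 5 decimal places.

0.02823

Var(ȳ_str) = Σₕ Wₕ²(1 − fₕ)sₕ²/nₕ with Wₕ = Nₕ/N, N = 18628.
Tier 3: Wₕ = 0.36123041; term = 0.36123041²·(1 − 0.24491009)·46.9/1648 = 0.0028040316.
Tier 2: Wₕ = 0.27335194; term = 0.27335194²·(1 − 0.02238806)·26.84/114 = 0.017198418.
Tier 1: Wₕ = 0.24640326; term = 0.24640326²·(1 − 0.17254902)·50.71/792 = 0.0032166486.
Tier 4: Wₕ = 0.11901439; term = 0.11901439²·(1 − 0.16463690)·154.7/365 = 0.0050150084.
Sum = 0.028234107.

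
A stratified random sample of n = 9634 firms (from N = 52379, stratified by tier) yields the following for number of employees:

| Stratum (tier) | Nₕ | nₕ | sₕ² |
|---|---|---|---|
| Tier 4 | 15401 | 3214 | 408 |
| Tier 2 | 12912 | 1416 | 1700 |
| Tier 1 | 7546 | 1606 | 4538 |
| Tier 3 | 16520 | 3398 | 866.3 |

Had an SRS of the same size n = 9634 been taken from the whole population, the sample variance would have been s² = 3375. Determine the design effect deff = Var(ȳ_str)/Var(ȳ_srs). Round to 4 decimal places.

0.4895

Var(ȳ_str) = Σ Wₕ²(1−fₕ)sₕ²/nₕ with Wₕ = Nₕ/52379:
  Tier 4: (15401/52379)²·(1−3214/15401)·408/3214 = 0.0086845159
  Tier 2: (12912/52379)²·(1−1416/12912)·1700/1416 = 0.064954843
  Tier 1: (7546/52379)²·(1−1606/7546)·4538/1606 = 0.046164463
  Tier 3: (16520/52379)²·(1−3398/16520)·866.3/3398 = 0.020143763
  → Var(ȳ_str) = 0.13994758.
Var(ȳ_srs) = (1 − 9634/52379)·3375/9634 = 0.28588756.
deff = 0.13994758 / 0.28588756 = 0.4895.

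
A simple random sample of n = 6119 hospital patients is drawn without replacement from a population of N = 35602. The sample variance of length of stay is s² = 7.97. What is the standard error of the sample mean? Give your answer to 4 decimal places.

0.0328

Under SRS without replacement, Var(ȳ) = (1 − f)·s²/n with f = n/N = 6119/35602 = 0.17187237.
Var(ȳ) = (1 − 0.17187237)·7.97/6119 = 0.82812763·0.0013025004 = 0.0010786366.
SE(ȳ) = √(0.0010786366) = 0.0328.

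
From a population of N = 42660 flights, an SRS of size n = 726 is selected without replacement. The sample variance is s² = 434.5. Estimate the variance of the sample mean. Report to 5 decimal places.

Under SRS without replacement, Var(ȳ) = (1 − f)·s²/n with f = n/N = 726/42660 = 0.01701828.
Var(ȳ) = (1 − 0.01701828)·434.5/726 = 0.98298172·0.59848485 = 0.58829966.

0.58830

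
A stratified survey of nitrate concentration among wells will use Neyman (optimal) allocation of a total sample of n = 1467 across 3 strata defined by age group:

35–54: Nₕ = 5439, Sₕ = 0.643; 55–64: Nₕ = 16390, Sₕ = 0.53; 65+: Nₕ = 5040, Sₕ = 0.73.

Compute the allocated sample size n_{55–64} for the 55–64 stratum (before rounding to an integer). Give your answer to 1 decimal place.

803.3

Neyman allocation: nₕ = n·NₕSₕ / Σⱼ NⱼSⱼ.
Σ NⱼSⱼ = 5439·0.643 + 16390·0.53 + 5040·0.73 = 15863.177.
n_{55–64} = 1467·16390·0.53 / 15863.177 = 803.3.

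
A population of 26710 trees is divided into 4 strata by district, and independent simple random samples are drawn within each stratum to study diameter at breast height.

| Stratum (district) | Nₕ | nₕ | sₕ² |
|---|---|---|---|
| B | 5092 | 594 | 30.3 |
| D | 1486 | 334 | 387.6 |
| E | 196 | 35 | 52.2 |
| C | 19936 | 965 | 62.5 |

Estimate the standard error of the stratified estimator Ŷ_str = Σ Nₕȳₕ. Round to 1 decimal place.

5262.8

Var(Ŷ_str) = Σₕ Nₕ²(1 − fₕ)sₕ²/nₕ.
B: 5092²·(1 − 594/5092)·30.3/594 = 1.168326 × 10^6.
D: 1486²·(1 − 334/1486)·387.6/334 = 1.9865916 × 10^6.
E: 196²·(1 − 35/196)·52.2/35 = 47063.52.
C: 19936²·(1 − 965/19936)·62.5/965 = 2.4495198 × 10^7.
Sum = 2.7697179 × 10^7.
SE = √(2.7697179 × 10^7) = 5262.8.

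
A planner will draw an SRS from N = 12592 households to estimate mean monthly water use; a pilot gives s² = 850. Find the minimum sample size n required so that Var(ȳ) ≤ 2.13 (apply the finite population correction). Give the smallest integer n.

Without fpc, n₀ = s²/D = 850/2.13 = 399.0610.
With fpc, (1 − n/N)·s²/n ≤ D requires n ≥ n₀/(1 + n₀/N) = 399.0610/(1 + 399.0610/12592) = 386.8026.
Rounding up, n = 387.

387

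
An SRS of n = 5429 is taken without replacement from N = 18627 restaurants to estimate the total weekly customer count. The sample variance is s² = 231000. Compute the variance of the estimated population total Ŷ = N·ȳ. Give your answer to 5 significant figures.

1.0460 × 10^10

Var(Ŷ) = N²·Var(ȳ) = N²·(1 − n/N)·s²/n.
f = 5429/18627 = 0.29145864; Var(ȳ) = 0.70854136·231000/5429 = 30.14792.
Var(Ŷ) = 18627² · 30.14792 = 1.0460277 × 10^10.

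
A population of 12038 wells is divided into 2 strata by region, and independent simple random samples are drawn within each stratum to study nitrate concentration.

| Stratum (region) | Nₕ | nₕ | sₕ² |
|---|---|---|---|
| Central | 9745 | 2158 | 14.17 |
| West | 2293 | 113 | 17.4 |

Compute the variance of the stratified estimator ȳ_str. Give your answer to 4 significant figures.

Var(ȳ_str) = Σₕ Wₕ²(1 − fₕ)sₕ²/nₕ with Wₕ = Nₕ/N, N = 12038.
Central: Wₕ = 0.80951985; term = 0.80951985²·(1 − 0.22144690)·14.17/2158 = 0.00335013.
West: Wₕ = 0.19048015; term = 0.19048015²·(1 − 0.04928042)·17.4/113 = 0.0053115671.
Sum = 0.0086616971.

0.008662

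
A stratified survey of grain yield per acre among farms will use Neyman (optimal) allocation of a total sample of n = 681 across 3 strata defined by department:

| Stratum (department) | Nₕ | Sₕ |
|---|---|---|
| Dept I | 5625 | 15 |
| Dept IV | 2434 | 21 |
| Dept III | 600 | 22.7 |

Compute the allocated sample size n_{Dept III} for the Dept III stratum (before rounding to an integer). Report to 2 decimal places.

Neyman allocation: nₕ = n·NₕSₕ / Σⱼ NⱼSⱼ.
Σ NⱼSⱼ = 5625·15 + 2434·21 + 600·22.7 = 149109.
n_{Dept III} = 681·600·22.7 / 149109 = 62.20.

62.20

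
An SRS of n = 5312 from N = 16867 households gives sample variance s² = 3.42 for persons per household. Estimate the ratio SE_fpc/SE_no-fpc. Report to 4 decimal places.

0.8277

f = n/N = 5312/16867 = 0.31493449.
SE_no-fpc = √(s²/n) = 0.025373713; SE_fpc = √((1−f)s²/n) = 0.021001488.
Ratio = √(1−f) = 0.82768684.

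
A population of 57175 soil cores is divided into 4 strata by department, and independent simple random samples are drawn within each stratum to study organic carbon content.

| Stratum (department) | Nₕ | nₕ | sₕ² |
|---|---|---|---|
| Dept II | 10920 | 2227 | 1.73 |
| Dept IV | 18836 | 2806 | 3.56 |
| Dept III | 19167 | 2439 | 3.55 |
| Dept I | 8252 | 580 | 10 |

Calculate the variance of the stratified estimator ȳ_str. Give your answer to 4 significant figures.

Var(ȳ_str) = Σₕ Wₕ²(1 − fₕ)sₕ²/nₕ with Wₕ = Nₕ/N, N = 57175.
Dept II: Wₕ = 0.19099257; term = 0.19099257²·(1 − 0.20393773)·1.73/2227 = 2.2558273 × 10^-5.
Dept IV: Wₕ = 0.32944469; term = 0.32944469²·(1 − 0.14897006)·3.56/2806 = 1.1718504 × 10^-4.
Dept III: Wₕ = 0.33523393; term = 0.33523393²·(1 − 0.12724996)·3.55/2439 = 1.4275863 × 10^-4.
Dept I: Wₕ = 0.14432882; term = 0.14432882²·(1 − 0.07028599)·10/580 = 3.339085 × 10^-4.
Sum = 6.1641044 × 10^-4.

6.164 × 10^-4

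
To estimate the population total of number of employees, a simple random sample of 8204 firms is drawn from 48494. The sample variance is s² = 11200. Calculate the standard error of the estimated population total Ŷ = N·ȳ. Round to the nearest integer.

51646

Var(Ŷ) = N²·Var(ȳ) = N²·(1 − n/N)·s²/n.
f = 8204/48494 = 0.16917557; Var(ȳ) = 0.83082443·11200/8204 = 1.1342313.
Var(Ŷ) = 48494² · 1.1342313 = 2.6673355 × 10^9.
SE(Ŷ) = √(2.6673355 × 10^9) = 51646.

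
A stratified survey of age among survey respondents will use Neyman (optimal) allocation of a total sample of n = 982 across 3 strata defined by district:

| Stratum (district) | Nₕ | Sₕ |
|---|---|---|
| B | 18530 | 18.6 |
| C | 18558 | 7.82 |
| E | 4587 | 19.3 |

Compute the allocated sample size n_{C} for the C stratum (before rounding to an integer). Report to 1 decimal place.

246.4

Neyman allocation: nₕ = n·NₕSₕ / Σⱼ NⱼSⱼ.
Σ NⱼSⱼ = 18530·18.6 + 18558·7.82 + 4587·19.3 = 578310.66.
n_{C} = 982·18558·7.82 / 578310.66 = 246.4.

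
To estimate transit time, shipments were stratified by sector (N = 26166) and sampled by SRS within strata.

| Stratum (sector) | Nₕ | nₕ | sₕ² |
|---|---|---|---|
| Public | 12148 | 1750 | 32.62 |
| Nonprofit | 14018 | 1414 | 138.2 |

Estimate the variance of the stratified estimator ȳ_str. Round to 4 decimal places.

Var(ȳ_str) = Σₕ Wₕ²(1 − fₕ)sₕ²/nₕ with Wₕ = Nₕ/N, N = 26166.
Public: Wₕ = 0.46426661; term = 0.46426661²·(1 − 0.14405663)·32.62/1750 = 0.0034389498.
Nonprofit: Wₕ = 0.53573339; term = 0.53573339²·(1 − 0.10087031)·138.2/1414 = 0.025221935.
Sum = 0.028660885.

0.0287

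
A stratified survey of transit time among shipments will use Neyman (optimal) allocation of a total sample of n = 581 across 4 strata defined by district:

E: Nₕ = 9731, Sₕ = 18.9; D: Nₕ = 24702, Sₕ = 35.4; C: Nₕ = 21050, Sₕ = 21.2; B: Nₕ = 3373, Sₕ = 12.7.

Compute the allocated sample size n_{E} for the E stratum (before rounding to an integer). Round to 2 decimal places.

Neyman allocation: nₕ = n·NₕSₕ / Σⱼ NⱼSⱼ.
Σ NⱼSⱼ = 9731·18.9 + 24702·35.4 + 21050·21.2 + 3373·12.7 = 1.5474638 × 10^6.
n_{E} = 581·9731·18.9 / (1.5474638 × 10^6) = 69.05.

69.05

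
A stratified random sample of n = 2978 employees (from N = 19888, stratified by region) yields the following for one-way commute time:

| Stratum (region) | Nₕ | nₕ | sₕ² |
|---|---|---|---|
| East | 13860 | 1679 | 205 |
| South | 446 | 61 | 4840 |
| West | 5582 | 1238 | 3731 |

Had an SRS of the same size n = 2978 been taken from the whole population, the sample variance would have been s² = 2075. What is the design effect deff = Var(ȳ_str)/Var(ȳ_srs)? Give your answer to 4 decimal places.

0.4580

Var(ȳ_str) = Σ Wₕ²(1−fₕ)sₕ²/nₕ with Wₕ = Nₕ/19888:
  East: (13860/19888)²·(1−1679/13860)·205/1679 = 0.052115525
  South: (446/19888)²·(1−61/446)·4840/61 = 0.034445214
  West: (5582/19888)²·(1−1238/5582)·3731/1238 = 0.18475748
  → Var(ȳ_str) = 0.27131822.
Var(ȳ_srs) = (1 − 2978/19888)·2075/2978 = 0.59244209.
deff = 0.27131822 / 0.59244209 = 0.4580.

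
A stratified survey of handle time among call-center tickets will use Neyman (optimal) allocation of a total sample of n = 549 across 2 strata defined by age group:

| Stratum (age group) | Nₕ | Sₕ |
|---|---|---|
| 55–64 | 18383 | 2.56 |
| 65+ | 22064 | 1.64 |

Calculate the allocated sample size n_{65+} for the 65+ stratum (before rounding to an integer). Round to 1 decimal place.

Neyman allocation: nₕ = n·NₕSₕ / Σⱼ NⱼSⱼ.
Σ NⱼSⱼ = 18383·2.56 + 22064·1.64 = 83245.44.
n_{65+} = 549·22064·1.64 / 83245.44 = 238.6.

238.6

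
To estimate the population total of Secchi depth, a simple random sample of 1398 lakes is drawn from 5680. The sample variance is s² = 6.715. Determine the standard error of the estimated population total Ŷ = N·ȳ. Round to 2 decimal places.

Var(Ŷ) = N²·Var(ȳ) = N²·(1 − n/N)·s²/n.
f = 1398/5680 = 0.24612676; Var(ȳ) = 0.75387324·6.715/1398 = 0.0036210721.
Var(Ŷ) = 5680² · 0.0036210721 = 116824.48.
SE(Ŷ) = √(116824.48) = 341.80.

341.80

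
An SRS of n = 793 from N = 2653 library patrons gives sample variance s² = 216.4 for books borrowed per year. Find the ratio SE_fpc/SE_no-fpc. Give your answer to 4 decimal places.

f = n/N = 793/2653 = 0.29890690.
SE_no-fpc = √(s²/n) = 0.52238661; SE_fpc = √((1−f)s²/n) = 0.43740111.
Ratio = √(1−f) = 0.83731303.

0.8373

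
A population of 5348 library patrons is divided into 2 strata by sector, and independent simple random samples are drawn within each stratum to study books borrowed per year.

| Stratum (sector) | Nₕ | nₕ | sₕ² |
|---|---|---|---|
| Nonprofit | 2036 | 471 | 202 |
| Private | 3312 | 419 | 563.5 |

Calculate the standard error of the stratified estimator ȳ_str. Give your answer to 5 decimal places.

Var(ȳ_str) = Σₕ Wₕ²(1 − fₕ)sₕ²/nₕ with Wₕ = Nₕ/N, N = 5348.
Nonprofit: Wₕ = 0.38070307; term = 0.38070307²·(1 − 0.23133595)·202/471 = 0.0477793.
Private: Wₕ = 0.61929693; term = 0.61929693²·(1 − 0.12650966)·563.5/419 = 0.4505426.
Sum = 0.4983219.
SE = √(0.4983219) = 0.70592.

0.70592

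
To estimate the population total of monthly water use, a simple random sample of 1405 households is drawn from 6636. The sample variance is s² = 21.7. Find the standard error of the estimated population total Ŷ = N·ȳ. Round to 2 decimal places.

Var(Ŷ) = N²·Var(ȳ) = N²·(1 − n/N)·s²/n.
f = 1405/6636 = 0.21172393; Var(ȳ) = 0.78827607·21.7/1405 = 0.012174798.
Var(Ŷ) = 6636² · 0.012174798 = 536135.44.
SE(Ŷ) = √(536135.44) = 732.21.

732.21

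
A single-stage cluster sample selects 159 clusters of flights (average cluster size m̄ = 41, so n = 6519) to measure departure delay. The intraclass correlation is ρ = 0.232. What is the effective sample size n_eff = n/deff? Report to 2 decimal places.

deff = 1 + (41 − 1)·0.232 = 1 + 9.28 = 10.28.
n_eff = 6519 / 10.28 = 634.14.

634.14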